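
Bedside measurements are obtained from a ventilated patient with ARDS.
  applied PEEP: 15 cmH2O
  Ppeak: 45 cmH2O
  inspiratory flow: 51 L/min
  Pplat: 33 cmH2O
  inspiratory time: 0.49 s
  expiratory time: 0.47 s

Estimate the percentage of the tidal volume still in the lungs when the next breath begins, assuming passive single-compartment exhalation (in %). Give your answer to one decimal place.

23.7

Flow: 51 L/min ÷ 60 = 0.85 L/s.
Vt = flow × Ti = 0.85 L/s × 0.49 s × 1000 mL/L = 416.5 mL.
R = (PIP − Pplat)/V̇ = (45 − 33) / 0.85 = 12.0/0.85 = 14.118 cmH2O·s/L.
C = Vt/(Pplat − PEEP) = 416.5 / (33 − 15) = 416.5/18.0 = 23.139 mL/cmH2O.
τ = R × C = 14.118 × 0.02314 L/cmH2O = 0.3267 s.
Fraction remaining at end-expiration = e^(−Te/τ) = e^(−0.47/0.3267) = 0.2373 → 23.73%.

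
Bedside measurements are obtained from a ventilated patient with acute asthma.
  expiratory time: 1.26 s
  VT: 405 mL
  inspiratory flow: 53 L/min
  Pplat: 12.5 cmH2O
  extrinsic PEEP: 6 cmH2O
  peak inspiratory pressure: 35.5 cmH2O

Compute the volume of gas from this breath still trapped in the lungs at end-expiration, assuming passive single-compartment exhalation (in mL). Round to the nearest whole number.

186

Flow: 53 L/min ÷ 60 = 0.8833 L/s.
R = (PIP − Pplat)/V̇ = (35.5 − 12.5) / 0.8833 = 23.0/0.8833 = 26.039 cmH2O·s/L.
C = Vt/(Pplat − PEEP) = 405.0 / (12.5 − 6) = 405.0/6.5 = 62.308 mL/cmH2O.
τ = R × C = 26.039 × 0.06231 L/cmH2O = 1.622 s.
Fraction remaining = e^(−Te/τ) = e^(−1.26/1.622) = 0.4599.
Trapped volume = 405.0 × 0.4599 = 186.26 mL.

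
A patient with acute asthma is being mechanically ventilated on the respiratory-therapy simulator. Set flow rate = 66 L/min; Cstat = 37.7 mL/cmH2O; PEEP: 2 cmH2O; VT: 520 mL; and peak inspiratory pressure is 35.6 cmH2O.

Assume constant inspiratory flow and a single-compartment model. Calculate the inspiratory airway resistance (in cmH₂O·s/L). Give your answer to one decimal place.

18.0

Flow: 66 L/min ÷ 60 = 1.1 L/s.
Equation of motion (constant flow): PIP = Vt/C + R·V̇ + PEEP.
R·V̇ = PIP − Vt/C − PEEP = 35.6 − 520/37.7 − 2 = 35.6 − 13.793 − 2 = 19.807 cmH2O.
R = 19.807 / 1.1 = 18.006 cmH2O·s/L.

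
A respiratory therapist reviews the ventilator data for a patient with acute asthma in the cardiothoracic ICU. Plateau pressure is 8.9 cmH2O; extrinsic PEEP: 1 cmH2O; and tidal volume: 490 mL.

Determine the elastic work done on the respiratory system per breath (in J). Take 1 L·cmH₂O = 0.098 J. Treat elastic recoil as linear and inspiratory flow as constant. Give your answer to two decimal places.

Elastic work ≈ ½ × (Pplat − PEEP) × Vt = 0.5 × (8.9 − 1) × 0.490 L = 0.5 × 7.9 × 0.490 = 1.936 L·cmH2O.
× 0.098 J/(L·cmH2O) → 0.1897 J.

0.19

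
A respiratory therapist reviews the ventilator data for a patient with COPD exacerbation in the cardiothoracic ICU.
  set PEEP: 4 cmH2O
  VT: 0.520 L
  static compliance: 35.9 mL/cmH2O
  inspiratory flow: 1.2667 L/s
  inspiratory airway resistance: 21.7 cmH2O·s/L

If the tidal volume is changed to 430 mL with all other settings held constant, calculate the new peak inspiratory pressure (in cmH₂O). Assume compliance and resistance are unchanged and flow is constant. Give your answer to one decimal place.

43.5

PIP = Vt/C + R·V̇ + PEEP (constant-flow equation of motion).
Only the elastic term changes: ΔPIP = ΔVt / C = (430 − 520) / 35.9 = -2.507 cmH2O.
Original PIP = 520/35.9 + 21.7×1.2667 + 4 = 45.972 cmH2O; new PIP = 45.972 + (-2.507) = 43.465 cmH2O.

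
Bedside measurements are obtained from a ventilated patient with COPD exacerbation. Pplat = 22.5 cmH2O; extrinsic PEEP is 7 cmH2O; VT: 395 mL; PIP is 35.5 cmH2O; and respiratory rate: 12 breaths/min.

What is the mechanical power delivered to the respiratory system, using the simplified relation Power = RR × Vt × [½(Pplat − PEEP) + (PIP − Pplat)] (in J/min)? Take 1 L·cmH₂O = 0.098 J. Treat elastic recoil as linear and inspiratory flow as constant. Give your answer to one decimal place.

9.6

Per-breath work = Vt × [½(Pplat−PEEP) + (PIP−Pplat)] = 0.395 × [0.5×15.5 + 13.0] = 0.395 × 20.75 = 8.196 L·cmH2O.
Power = 12 × 8.196 = 98.352 L·cmH2O/min.
× 0.098 J/(L·cmH2O) → 9.638 J/min.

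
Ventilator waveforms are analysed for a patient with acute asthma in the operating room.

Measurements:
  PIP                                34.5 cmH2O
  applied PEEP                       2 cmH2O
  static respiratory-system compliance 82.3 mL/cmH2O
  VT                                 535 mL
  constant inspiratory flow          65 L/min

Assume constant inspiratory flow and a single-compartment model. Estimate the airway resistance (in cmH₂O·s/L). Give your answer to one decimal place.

24.0

Flow: 65 L/min ÷ 60 = 1.0833 L/s.
Equation of motion (constant flow): PIP = Vt/C + R·V̇ + PEEP.
R·V̇ = PIP − Vt/C − PEEP = 34.5 − 535/82.3 − 2 = 34.5 − 6.501 − 2 = 25.999 cmH2O.
R = 25.999 / 1.0833 = 24.0 cmH2O·s/L.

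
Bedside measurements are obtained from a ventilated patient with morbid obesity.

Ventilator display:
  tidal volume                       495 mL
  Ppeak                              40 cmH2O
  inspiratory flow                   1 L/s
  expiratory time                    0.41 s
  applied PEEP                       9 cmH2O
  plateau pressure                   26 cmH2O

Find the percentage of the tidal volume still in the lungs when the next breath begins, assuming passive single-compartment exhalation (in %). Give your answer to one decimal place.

R = (PIP − Pplat)/V̇ = (40 − 26) / 1 = 14.0/1 = 14.0 cmH2O·s/L.
C = Vt/(Pplat − PEEP) = 495.0 / (26 − 9) = 495.0/17.0 = 29.118 mL/cmH2O.
τ = R × C = 14.0 × 0.02912 L/cmH2O = 0.4077 s.
Fraction remaining at end-expiration = e^(−Te/τ) = e^(−0.41/0.4077) = 0.3658 → 36.58%.

36.6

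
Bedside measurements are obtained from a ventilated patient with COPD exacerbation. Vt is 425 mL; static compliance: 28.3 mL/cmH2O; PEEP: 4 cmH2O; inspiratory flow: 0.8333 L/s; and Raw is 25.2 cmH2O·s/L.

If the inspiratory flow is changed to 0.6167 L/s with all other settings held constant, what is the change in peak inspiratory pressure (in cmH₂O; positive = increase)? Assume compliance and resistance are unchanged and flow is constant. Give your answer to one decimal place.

-5.5

PIP = Vt/C + R·V̇ + PEEP (constant-flow equation of motion).
Only the resistive term changes: ΔPIP = R × ΔV̇ = 25.2 × (0.6167 − 0.8333) = 25.2 × -0.2166 = -5.458 cmH2O.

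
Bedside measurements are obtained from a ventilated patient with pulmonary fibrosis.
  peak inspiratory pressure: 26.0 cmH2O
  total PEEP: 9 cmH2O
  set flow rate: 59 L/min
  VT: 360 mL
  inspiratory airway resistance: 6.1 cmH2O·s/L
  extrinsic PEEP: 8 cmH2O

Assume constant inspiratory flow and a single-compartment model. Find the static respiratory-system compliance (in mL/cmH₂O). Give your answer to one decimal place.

32.7

Flow: 59 L/min ÷ 60 = 0.9833 L/s.
Total PEEP = 9 cmH2O (set 8 + intrinsic 1); this is the baseline alveolar pressure.
Equation of motion (constant flow): PIP = Vt/C + R·V̇ + PEEP.
Vt/C = PIP − R·V̇ − PEEP = 26.0 − 6.1×0.9833 − 9 = 26.0 − 5.998 − 9 = 11.002 cmH2O.
C = Vt / 11.002 = 360 / 11.002 = 32.721 mL/cmH2O.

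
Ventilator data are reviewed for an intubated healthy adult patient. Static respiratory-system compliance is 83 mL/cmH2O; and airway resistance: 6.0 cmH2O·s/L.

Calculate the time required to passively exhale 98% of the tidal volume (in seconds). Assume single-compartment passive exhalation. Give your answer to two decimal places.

τ = R × C = 6.0 × 83 mL/cmH2O = 6.0 × 0.083 L/cmH2O = 0.498 s.
Exhaled fraction f = 1 − e^(−t/τ) → t = −τ·ln(1 − f) = −0.498·ln(0.02) = 1.948 s.

1.95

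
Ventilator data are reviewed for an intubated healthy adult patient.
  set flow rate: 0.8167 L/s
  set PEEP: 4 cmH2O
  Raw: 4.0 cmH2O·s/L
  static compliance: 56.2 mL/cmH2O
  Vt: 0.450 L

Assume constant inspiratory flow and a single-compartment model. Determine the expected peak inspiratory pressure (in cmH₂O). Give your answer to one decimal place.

15.3

Equation of motion (constant flow): PIP = Vt/C + R·V̇ + PEEP.
PIP = 450/56.2 + 4.0×0.8167 + 4 = 8.007 + 3.267 + 4 = 15.274 cmH2O.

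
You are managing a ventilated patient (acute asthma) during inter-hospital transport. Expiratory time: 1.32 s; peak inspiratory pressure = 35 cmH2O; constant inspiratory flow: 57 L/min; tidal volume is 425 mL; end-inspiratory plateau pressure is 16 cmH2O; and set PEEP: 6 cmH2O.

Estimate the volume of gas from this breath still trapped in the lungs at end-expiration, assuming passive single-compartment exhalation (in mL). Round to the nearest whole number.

90

Flow: 57 L/min ÷ 60 = 0.95 L/s.
R = (PIP − Pplat)/V̇ = (35 − 16) / 0.95 = 19.0/0.95 = 20.0 cmH2O·s/L.
C = Vt/(Pplat − PEEP) = 425.0 / (16 − 6) = 425.0/10.0 = 42.5 mL/cmH2O.
τ = R × C = 20.0 × 0.0425 L/cmH2O = 0.85 s.
Fraction remaining = e^(−Te/τ) = e^(−1.32/0.85) = 0.2116.
Trapped volume = 425.0 × 0.2116 = 89.93 mL.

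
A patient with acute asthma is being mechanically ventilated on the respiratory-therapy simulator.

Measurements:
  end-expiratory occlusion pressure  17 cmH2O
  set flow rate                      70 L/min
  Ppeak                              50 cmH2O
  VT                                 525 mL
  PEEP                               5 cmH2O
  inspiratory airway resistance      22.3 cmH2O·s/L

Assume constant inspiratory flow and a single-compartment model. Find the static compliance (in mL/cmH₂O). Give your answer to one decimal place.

75.2

Flow: 70 L/min ÷ 60 = 1.1667 L/s.
Total PEEP = 17 cmH2O (set 5 + intrinsic 12); this is the baseline alveolar pressure.
Equation of motion (constant flow): PIP = Vt/C + R·V̇ + PEEP.
Vt/C = PIP − R·V̇ − PEEP = 50 − 22.3×1.1667 − 17 = 50 − 26.017 − 17 = 6.983 cmH2O.
C = Vt / 6.983 = 525 / 6.983 = 75.183 mL/cmH2O.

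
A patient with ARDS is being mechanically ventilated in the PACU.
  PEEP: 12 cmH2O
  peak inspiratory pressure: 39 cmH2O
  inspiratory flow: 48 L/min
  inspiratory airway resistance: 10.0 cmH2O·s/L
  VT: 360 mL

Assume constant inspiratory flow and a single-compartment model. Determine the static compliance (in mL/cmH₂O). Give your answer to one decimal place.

Flow: 48 L/min ÷ 60 = 0.8 L/s.
Equation of motion (constant flow): PIP = Vt/C + R·V̇ + PEEP.
Vt/C = PIP − R·V̇ − PEEP = 39 − 10.0×0.8 − 12 = 39 − 8.0 − 12 = 19.0 cmH2O.
C = Vt / 19.0 = 360 / 19.0 = 18.947 mL/cmH2O.

18.9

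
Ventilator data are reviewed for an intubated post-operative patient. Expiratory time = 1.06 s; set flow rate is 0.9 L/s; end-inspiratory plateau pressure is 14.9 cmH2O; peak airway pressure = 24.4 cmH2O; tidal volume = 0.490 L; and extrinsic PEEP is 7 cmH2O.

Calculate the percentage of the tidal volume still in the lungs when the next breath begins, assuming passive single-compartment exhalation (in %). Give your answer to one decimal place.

R = (PIP − Pplat)/V̇ = (24.4 − 14.9) / 0.9 = 9.5/0.9 = 10.556 cmH2O·s/L.
C = Vt/(Pplat − PEEP) = 490.0 / (14.9 − 7) = 490.0/7.9 = 62.025 mL/cmH2O.
τ = R × C = 10.556 × 0.06203 L/cmH2O = 0.6548 s.
Fraction remaining at end-expiration = e^(−Te/τ) = e^(−1.06/0.6548) = 0.1981 → 19.81%.

19.8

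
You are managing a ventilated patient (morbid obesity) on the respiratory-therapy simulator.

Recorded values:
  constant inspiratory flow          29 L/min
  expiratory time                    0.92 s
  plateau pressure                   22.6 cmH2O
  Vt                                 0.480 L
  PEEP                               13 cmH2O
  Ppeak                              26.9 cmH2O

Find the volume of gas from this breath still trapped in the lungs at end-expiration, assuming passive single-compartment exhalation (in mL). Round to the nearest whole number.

61

Flow: 29 L/min ÷ 60 = 0.4833 L/s.
R = (PIP − Pplat)/V̇ = (26.9 − 22.6) / 0.4833 = 4.3/0.4833 = 8.897 cmH2O·s/L.
C = Vt/(Pplat − PEEP) = 480.0 / (22.6 − 13) = 480.0/9.6 = 50.0 mL/cmH2O.
τ = R × C = 8.897 × 0.05 L/cmH2O = 0.4449 s.
Fraction remaining = e^(−Te/τ) = e^(−0.92/0.4449) = 0.1265.
Trapped volume = 480.0 × 0.1265 = 60.72 mL.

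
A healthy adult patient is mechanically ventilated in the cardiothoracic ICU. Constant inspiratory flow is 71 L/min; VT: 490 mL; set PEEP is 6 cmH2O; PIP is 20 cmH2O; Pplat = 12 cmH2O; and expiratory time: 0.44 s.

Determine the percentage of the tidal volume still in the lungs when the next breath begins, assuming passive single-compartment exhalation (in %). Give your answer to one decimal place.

Flow: 71 L/min ÷ 60 = 1.1833 L/s.
R = (PIP − Pplat)/V̇ = (20 − 12) / 1.1833 = 8.0/1.1833 = 6.761 cmH2O·s/L.
C = Vt/(Pplat − PEEP) = 490.0 / (12 − 6) = 490.0/6.0 = 81.667 mL/cmH2O.
τ = R × C = 6.761 × 0.08167 L/cmH2O = 0.5522 s.
Fraction remaining at end-expiration = e^(−Te/τ) = e^(−0.44/0.5522) = 0.4508 → 45.08%.

45.1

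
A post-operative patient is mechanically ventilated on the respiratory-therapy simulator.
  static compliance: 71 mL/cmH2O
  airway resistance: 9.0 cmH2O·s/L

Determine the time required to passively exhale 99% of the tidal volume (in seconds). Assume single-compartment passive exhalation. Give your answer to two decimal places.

τ = R × C = 9.0 × 71 mL/cmH2O = 9.0 × 0.071 L/cmH2O = 0.639 s.
Exhaled fraction f = 1 − e^(−t/τ) → t = −τ·ln(1 − f) = −0.639·ln(0.01) = 2.943 s.

2.94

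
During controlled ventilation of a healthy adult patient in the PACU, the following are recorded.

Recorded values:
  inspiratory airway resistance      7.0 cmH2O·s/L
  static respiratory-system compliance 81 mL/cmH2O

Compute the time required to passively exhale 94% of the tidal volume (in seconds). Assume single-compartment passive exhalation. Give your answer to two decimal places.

τ = R × C = 7.0 × 81 mL/cmH2O = 7.0 × 0.081 L/cmH2O = 0.567 s.
Exhaled fraction f = 1 − e^(−t/τ) → t = −τ·ln(1 − f) = −0.567·ln(0.06) = 1.595 s.

1.60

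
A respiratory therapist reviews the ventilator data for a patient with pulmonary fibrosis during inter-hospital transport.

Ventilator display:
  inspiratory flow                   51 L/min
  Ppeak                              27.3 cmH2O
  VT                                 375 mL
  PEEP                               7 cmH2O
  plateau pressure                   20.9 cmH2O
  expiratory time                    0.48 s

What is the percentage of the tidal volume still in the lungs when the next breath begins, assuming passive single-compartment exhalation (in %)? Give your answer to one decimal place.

Flow: 51 L/min ÷ 60 = 0.85 L/s.
R = (PIP − Pplat)/V̇ = (27.3 − 20.9) / 0.85 = 6.4/0.85 = 7.529 cmH2O·s/L.
C = Vt/(Pplat − PEEP) = 375.0 / (20.9 − 7) = 375.0/13.9 = 26.978 mL/cmH2O.
τ = R × C = 7.529 × 0.02698 L/cmH2O = 0.2031 s.
Fraction remaining at end-expiration = e^(−Te/τ) = e^(−0.48/0.2031) = 0.0941 → 9.41%.

9.4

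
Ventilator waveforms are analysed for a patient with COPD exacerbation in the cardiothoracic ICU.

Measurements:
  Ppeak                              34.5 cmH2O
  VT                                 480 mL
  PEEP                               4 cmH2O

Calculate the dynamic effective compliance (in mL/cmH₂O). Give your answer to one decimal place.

15.7

Dynamic compliance = Vt / (PIP − PEEP) = 480 / (34.5 − 4) = 480 / 30.5 = 15.738 mL/cmH2O.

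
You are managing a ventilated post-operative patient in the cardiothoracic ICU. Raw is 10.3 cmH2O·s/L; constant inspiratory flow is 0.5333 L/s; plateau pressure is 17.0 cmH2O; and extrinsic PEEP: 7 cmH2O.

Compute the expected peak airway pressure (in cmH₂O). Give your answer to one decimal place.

22.5

PIP = Pplat + Raw × flow = 17.0 + 10.3 × 0.5333 = 17.0 + 5.493 = 22.493 cmH2O.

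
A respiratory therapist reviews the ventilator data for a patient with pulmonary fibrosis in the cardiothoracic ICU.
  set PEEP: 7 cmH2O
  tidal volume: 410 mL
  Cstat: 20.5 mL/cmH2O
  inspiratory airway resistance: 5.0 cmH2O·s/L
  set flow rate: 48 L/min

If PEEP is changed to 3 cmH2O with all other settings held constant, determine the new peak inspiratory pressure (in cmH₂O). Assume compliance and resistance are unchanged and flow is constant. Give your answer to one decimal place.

27.0

Flow: 48 L/min ÷ 60 = 0.8 L/s.
PIP = Vt/C + R·V̇ + PEEP (constant-flow equation of motion).
Only the baseline term changes: ΔPIP = ΔPEEP = 3 − 7 = -4.0 cmH2O.
Original PIP = 410/20.5 + 5.0×0.8 + 7 = 31.0 cmH2O; new PIP = 31.0 + (-4.0) = 27.0 cmH2O.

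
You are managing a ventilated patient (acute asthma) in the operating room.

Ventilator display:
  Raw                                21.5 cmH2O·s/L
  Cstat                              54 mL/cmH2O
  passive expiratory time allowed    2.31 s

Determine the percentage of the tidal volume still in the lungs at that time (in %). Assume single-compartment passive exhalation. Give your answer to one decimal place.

13.7

τ = R × C = 21.5 × 54 mL/cmH2O = 21.5 × 0.054 L/cmH2O = 1.161 s.
Passive exhalation: V(t)/V₀ = e^(−t/τ) = e^(−2.31/1.161) = 0.1367.
Fraction remaining = 0.1367 → 13.67%.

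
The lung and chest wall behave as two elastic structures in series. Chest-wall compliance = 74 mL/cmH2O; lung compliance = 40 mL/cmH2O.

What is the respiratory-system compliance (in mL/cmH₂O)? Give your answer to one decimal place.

26.0

Lung and chest wall are elastances in series: 1/Crs = 1/CL + 1/Ccw.
1/Crs = 1/40 + 1/74 = 0.03851.
Crs = 25.967 mL/cmH2O.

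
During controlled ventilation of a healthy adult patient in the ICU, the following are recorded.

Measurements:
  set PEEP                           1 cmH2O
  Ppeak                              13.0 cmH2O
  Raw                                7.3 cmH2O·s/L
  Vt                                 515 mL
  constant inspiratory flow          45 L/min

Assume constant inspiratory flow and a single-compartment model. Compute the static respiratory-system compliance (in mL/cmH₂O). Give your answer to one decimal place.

78.9

Flow: 45 L/min ÷ 60 = 0.75 L/s.
Equation of motion (constant flow): PIP = Vt/C + R·V̇ + PEEP.
Vt/C = PIP − R·V̇ − PEEP = 13.0 − 7.3×0.75 − 1 = 13.0 − 5.475 − 1 = 6.525 cmH2O.
C = Vt / 6.525 = 515 / 6.525 = 78.927 mL/cmH2O.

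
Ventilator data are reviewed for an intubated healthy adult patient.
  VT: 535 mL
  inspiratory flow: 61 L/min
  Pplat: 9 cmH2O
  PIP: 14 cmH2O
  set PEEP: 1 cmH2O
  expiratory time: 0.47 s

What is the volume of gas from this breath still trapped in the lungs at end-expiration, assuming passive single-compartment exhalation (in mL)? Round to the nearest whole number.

Flow: 61 L/min ÷ 60 = 1.0167 L/s.
R = (PIP − Pplat)/V̇ = (14 − 9) / 1.0167 = 5.0/1.0167 = 4.918 cmH2O·s/L.
C = Vt/(Pplat − PEEP) = 535.0 / (9 − 1) = 535.0/8.0 = 66.875 mL/cmH2O.
τ = R × C = 4.918 × 0.06688 L/cmH2O = 0.3289 s.
Fraction remaining = e^(−Te/τ) = e^(−0.47/0.3289) = 0.2395.
Trapped volume = 535.0 × 0.2395 = 128.13 mL.

128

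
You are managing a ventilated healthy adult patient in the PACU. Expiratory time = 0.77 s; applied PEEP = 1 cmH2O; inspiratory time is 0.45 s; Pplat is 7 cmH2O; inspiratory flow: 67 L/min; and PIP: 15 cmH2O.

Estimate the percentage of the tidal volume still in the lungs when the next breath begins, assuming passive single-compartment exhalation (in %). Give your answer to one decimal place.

27.7

Flow: 67 L/min ÷ 60 = 1.1167 L/s.
Vt = flow × Ti = 1.1167 L/s × 0.45 s × 1000 mL/L = 502.52 mL.
R = (PIP − Pplat)/V̇ = (15 − 7) / 1.1167 = 8.0/1.1167 = 7.164 cmH2O·s/L.
C = Vt/(Pplat − PEEP) = 502.52 / (7 − 1) = 502.52/6.0 = 83.753 mL/cmH2O.
τ = R × C = 7.164 × 0.08375 L/cmH2O = 0.6 s.
Fraction remaining at end-expiration = e^(−Te/τ) = e^(−0.77/0.6) = 0.2771 → 27.71%.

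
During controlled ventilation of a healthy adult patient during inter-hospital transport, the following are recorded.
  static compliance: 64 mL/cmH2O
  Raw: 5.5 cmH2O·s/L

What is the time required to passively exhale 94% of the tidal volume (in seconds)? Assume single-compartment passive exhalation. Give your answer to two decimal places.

0.99

τ = R × C = 5.5 × 64 mL/cmH2O = 5.5 × 0.064 L/cmH2O = 0.352 s.
Exhaled fraction f = 1 − e^(−t/τ) → t = −τ·ln(1 − f) = −0.352·ln(0.06) = 0.9903 s.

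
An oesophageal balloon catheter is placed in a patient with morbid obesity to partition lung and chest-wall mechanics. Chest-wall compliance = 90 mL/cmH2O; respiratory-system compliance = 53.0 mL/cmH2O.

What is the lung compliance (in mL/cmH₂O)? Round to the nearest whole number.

1/CL = 1/Crs − 1/Ccw.
1/CL = 1/53.0 − 1/90 = 0.007757.
CL = 128.92 mL/cmH2O.

129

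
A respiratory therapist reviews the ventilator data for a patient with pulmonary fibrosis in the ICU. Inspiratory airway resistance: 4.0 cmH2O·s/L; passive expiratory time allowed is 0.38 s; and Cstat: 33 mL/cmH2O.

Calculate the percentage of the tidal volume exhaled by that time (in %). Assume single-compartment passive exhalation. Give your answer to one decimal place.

τ = R × C = 4.0 × 33 mL/cmH2O = 4.0 × 0.033 L/cmH2O = 0.132 s.
Passive exhalation: V(t)/V₀ = e^(−t/τ) = e^(−0.38/0.132) = 0.0562.
Fraction exhaled = 1 − 0.0562 = 0.9438 → 94.38%.

94.4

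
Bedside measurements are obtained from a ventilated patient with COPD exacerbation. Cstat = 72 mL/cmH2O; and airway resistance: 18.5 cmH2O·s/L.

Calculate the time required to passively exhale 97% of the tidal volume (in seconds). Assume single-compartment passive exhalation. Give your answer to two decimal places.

4.67

τ = R × C = 18.5 × 72 mL/cmH2O = 18.5 × 0.072 L/cmH2O = 1.332 s.
Exhaled fraction f = 1 − e^(−t/τ) → t = −τ·ln(1 − f) = −1.332·ln(0.03) = 4.671 s.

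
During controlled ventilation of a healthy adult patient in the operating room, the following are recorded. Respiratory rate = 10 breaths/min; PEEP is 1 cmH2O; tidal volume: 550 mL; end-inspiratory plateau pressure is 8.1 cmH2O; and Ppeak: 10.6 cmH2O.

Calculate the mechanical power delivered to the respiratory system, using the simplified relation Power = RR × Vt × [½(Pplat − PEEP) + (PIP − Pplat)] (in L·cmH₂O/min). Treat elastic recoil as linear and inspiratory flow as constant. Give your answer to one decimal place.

Per-breath work = Vt × [½(Pplat−PEEP) + (PIP−Pplat)] = 0.550 × [0.5×7.1 + 2.5] = 0.550 × 6.05 = 3.328 L·cmH2O.
Power = 10 × 3.328 = 33.28 L·cmH2O/min.

33.3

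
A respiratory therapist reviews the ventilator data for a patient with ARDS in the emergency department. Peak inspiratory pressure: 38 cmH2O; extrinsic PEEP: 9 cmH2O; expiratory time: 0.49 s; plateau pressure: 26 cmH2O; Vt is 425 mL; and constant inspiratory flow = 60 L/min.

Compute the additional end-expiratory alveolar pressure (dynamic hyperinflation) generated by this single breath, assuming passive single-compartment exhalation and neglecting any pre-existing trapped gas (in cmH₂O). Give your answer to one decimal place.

Flow: 60 L/min ÷ 60 = 1 L/s.
R = (PIP − Pplat)/V̇ = (38 − 26) / 1 = 12.0/1 = 12.0 cmH2O·s/L.
C = Vt/(Pplat − PEEP) = 425.0 / (26 − 9) = 425.0/17.0 = 25.0 mL/cmH2O.
τ = R × C = 12.0 × 0.025 L/cmH2O = 0.3 s.
Fraction remaining = e^(−Te/τ) = e^(−0.49/0.3) = 0.1953; trapped volume = 425.0 × 0.1953 = 83.003 mL.
Additional alveolar pressure from trapping ≈ V_trapped / C = 83.003 / 25.0 = 3.32 cmH2O.

3.3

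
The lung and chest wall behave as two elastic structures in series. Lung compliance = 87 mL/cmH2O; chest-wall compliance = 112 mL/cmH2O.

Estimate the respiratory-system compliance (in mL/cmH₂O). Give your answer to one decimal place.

49.0

Lung and chest wall are elastances in series: 1/Crs = 1/CL + 1/Ccw.
1/Crs = 1/87 + 1/112 = 0.02042.
Crs = 48.972 mL/cmH2O.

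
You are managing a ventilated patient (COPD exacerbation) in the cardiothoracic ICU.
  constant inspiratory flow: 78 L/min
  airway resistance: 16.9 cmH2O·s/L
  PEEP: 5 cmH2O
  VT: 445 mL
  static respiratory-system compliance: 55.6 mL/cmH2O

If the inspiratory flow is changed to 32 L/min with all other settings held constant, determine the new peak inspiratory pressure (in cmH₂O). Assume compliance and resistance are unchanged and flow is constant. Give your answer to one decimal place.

Flow: 78 L/min ÷ 60 = 1.3 L/s.
New flow: 32 L/min ÷ 60 = 0.5333 L/s.
PIP = Vt/C + R·V̇ + PEEP (constant-flow equation of motion).
Only the resistive term changes: ΔPIP = R × ΔV̇ = 16.9 × (0.5333 − 1.3) = 16.9 × -0.7667 = -12.957 cmH2O.
Original PIP = 445/55.6 + 16.9×1.3 + 5 = 34.974 cmH2O; new PIP = 34.974 + (-12.957) = 22.017 cmH2O.

22.0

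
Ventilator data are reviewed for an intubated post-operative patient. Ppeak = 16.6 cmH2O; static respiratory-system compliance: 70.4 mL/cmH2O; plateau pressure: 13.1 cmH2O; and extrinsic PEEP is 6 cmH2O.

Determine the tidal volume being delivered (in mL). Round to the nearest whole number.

Vt = Cstat × (Pplat − PEEP) = 70.4 × (13.1 − 6) = 70.4 × 7.1 = 499.84 mL.

500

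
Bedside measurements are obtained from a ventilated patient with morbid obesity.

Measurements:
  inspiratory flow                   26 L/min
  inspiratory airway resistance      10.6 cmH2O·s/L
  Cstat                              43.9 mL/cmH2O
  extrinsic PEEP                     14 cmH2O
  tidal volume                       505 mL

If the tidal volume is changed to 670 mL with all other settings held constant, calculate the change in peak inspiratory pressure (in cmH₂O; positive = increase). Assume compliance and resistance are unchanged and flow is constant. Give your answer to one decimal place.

PIP = Vt/C + R·V̇ + PEEP (constant-flow equation of motion).
Only the elastic term changes: ΔPIP = ΔVt / C = (670 − 505) / 43.9 = 3.759 cmH2O.

3.8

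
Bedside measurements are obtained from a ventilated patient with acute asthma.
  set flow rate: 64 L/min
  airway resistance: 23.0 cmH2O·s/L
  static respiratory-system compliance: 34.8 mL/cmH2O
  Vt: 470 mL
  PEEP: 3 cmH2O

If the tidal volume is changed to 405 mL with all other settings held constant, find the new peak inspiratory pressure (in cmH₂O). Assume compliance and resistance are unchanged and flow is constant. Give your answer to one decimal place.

39.2

Flow: 64 L/min ÷ 60 = 1.0667 L/s.
PIP = Vt/C + R·V̇ + PEEP (constant-flow equation of motion).
Only the elastic term changes: ΔPIP = ΔVt / C = (405 − 470) / 34.8 = -1.868 cmH2O.
Original PIP = 470/34.8 + 23.0×1.0667 + 3 = 41.04 cmH2O; new PIP = 41.04 + (-1.868) = 39.172 cmH2O.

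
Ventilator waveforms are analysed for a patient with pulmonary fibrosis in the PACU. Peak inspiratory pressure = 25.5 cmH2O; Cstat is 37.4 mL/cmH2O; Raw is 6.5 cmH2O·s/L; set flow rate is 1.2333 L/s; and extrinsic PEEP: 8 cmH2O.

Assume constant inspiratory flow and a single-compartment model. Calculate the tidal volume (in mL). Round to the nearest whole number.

Equation of motion (constant flow): PIP = Vt/C + R·V̇ + PEEP.
Vt/C = PIP − R·V̇ − PEEP = 25.5 − 8.016 − 8 = 9.484 cmH2O.
Vt = C × 9.484 = 37.4 × 9.484 = 354.7 mL.

355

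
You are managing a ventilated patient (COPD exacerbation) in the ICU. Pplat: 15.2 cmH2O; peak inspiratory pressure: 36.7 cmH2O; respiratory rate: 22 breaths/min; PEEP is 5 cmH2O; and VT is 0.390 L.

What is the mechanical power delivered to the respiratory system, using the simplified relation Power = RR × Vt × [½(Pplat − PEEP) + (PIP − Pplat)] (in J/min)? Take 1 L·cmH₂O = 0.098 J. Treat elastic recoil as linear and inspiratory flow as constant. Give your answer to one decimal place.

22.4

Per-breath work = Vt × [½(Pplat−PEEP) + (PIP−Pplat)] = 0.390 × [0.5×10.2 + 21.5] = 0.390 × 26.6 = 10.374 L·cmH2O.
Power = 22 × 10.374 = 228.23 L·cmH2O/min.
× 0.098 J/(L·cmH2O) → 22.367 J/min.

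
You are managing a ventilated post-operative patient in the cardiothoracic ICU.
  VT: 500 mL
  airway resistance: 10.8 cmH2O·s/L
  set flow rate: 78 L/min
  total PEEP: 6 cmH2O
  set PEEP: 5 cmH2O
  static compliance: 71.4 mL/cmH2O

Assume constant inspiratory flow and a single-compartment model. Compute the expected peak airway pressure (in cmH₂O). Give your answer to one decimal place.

27.0

Flow: 78 L/min ÷ 60 = 1.3 L/s.
Total PEEP = 6 cmH2O (set 5 + intrinsic 1); this is the baseline alveolar pressure.
Equation of motion (constant flow): PIP = Vt/C + R·V̇ + PEEP.
PIP = 500/71.4 + 10.8×1.3 + 6 = 7.003 + 14.04 + 6 = 27.043 cmH2O.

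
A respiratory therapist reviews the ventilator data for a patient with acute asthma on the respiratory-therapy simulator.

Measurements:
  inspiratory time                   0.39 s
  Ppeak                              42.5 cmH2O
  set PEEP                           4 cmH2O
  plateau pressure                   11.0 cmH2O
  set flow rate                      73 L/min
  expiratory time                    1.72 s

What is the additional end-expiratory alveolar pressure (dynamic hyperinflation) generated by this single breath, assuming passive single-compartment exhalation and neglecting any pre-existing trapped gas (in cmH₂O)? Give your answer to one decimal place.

Flow: 73 L/min ÷ 60 = 1.2167 L/s.
Vt = flow × Ti = 1.2167 L/s × 0.39 s × 1000 mL/L = 474.51 mL.
R = (PIP − Pplat)/V̇ = (42.5 − 11.0) / 1.2167 = 31.5/1.2167 = 25.89 cmH2O·s/L.
C = Vt/(Pplat − PEEP) = 474.51 / (11.0 − 4) = 474.51/7.0 = 67.787 mL/cmH2O.
τ = R × C = 25.89 × 0.06779 L/cmH2O = 1.755 s.
Fraction remaining = e^(−Te/τ) = e^(−1.72/1.755) = 0.3753; trapped volume = 474.51 × 0.3753 = 178.08 mL.
Additional alveolar pressure from trapping ≈ V_trapped / C = 178.08 / 67.787 = 2.627 cmH2O.

2.6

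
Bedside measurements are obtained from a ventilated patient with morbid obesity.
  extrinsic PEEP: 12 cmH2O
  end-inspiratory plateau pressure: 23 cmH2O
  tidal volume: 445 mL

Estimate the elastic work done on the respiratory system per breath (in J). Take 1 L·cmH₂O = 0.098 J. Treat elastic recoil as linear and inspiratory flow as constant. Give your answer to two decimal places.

Elastic work ≈ ½ × (Pplat − PEEP) × Vt = 0.5 × (23 − 12) × 0.445 L = 0.5 × 11.0 × 0.445 = 2.448 L·cmH2O.
× 0.098 J/(L·cmH2O) → 0.2399 J.

0.24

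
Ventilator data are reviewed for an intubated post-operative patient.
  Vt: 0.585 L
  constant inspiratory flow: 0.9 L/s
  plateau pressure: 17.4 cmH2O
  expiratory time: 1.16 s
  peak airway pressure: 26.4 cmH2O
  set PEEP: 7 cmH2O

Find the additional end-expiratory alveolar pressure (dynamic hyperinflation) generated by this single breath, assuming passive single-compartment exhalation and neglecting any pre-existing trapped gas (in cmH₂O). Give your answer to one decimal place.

1.3

R = (PIP − Pplat)/V̇ = (26.4 − 17.4) / 0.9 = 9.0/0.9 = 10.0 cmH2O·s/L.
C = Vt/(Pplat − PEEP) = 585.0 / (17.4 − 7) = 585.0/10.4 = 56.25 mL/cmH2O.
τ = R × C = 10.0 × 0.05625 L/cmH2O = 0.5625 s.
Fraction remaining = e^(−Te/τ) = e^(−1.16/0.5625) = 0.1272; trapped volume = 585.0 × 0.1272 = 74.412 mL.
Additional alveolar pressure from trapping ≈ V_trapped / C = 74.412 / 56.25 = 1.323 cmH2O.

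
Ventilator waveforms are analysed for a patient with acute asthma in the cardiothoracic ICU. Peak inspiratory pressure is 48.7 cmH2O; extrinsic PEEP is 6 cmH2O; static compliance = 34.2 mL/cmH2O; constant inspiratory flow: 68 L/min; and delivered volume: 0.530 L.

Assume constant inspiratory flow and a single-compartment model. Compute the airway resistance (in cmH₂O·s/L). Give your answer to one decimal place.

Flow: 68 L/min ÷ 60 = 1.1333 L/s.
Equation of motion (constant flow): PIP = Vt/C + R·V̇ + PEEP.
R·V̇ = PIP − Vt/C − PEEP = 48.7 − 530/34.2 − 6 = 48.7 − 15.497 − 6 = 27.203 cmH2O.
R = 27.203 / 1.1333 = 24.003 cmH2O·s/L.

24.0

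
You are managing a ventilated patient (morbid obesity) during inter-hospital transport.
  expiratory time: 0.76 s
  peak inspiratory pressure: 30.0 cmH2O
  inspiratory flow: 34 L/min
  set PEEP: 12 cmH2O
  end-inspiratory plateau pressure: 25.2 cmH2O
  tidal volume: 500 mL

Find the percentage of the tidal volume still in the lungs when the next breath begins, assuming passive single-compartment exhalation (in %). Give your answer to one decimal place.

9.4

Flow: 34 L/min ÷ 60 = 0.5667 L/s.
R = (PIP − Pplat)/V̇ = (30.0 − 25.2) / 0.5667 = 4.8/0.5667 = 8.47 cmH2O·s/L.
C = Vt/(Pplat − PEEP) = 500.0 / (25.2 − 12) = 500.0/13.2 = 37.879 mL/cmH2O.
τ = R × C = 8.47 × 0.03788 L/cmH2O = 0.3208 s.
Fraction remaining at end-expiration = e^(−Te/τ) = e^(−0.76/0.3208) = 0.09357 → 9.357%.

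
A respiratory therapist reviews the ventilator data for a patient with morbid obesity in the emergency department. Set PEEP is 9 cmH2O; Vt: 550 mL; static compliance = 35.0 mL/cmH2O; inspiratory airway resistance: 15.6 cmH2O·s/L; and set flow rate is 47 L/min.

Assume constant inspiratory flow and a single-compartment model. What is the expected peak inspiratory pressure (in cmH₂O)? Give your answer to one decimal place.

Flow: 47 L/min ÷ 60 = 0.7833 L/s.
Equation of motion (constant flow): PIP = Vt/C + R·V̇ + PEEP.
PIP = 550/35.0 + 15.6×0.7833 + 9 = 15.714 + 12.219 + 9 = 36.933 cmH2O.

36.9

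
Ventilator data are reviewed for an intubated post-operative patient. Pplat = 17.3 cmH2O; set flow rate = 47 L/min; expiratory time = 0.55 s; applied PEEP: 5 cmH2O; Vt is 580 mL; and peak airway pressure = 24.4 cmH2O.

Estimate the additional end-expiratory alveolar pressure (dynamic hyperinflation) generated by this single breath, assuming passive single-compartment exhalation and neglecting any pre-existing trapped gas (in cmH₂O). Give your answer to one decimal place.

Flow: 47 L/min ÷ 60 = 0.7833 L/s.
R = (PIP − Pplat)/V̇ = (24.4 − 17.3) / 0.7833 = 7.1/0.7833 = 9.064 cmH2O·s/L.
C = Vt/(Pplat − PEEP) = 580.0 / (17.3 − 5) = 580.0/12.3 = 47.154 mL/cmH2O.
τ = R × C = 9.064 × 0.04715 L/cmH2O = 0.4274 s.
Fraction remaining = e^(−Te/τ) = e^(−0.55/0.4274) = 0.2761; trapped volume = 580.0 × 0.2761 = 160.14 mL.
Additional alveolar pressure from trapping ≈ V_trapped / C = 160.14 / 47.154 = 3.396 cmH2O.

3.4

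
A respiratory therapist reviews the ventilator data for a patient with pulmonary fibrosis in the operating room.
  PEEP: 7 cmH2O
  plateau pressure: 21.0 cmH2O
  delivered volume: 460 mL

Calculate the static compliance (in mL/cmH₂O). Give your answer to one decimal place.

Cstat = Vt / (Pplat − PEEP) = 460 / (21.0 − 7) = 460 / 14.0 = 32.857 mL/cmH2O.

32.9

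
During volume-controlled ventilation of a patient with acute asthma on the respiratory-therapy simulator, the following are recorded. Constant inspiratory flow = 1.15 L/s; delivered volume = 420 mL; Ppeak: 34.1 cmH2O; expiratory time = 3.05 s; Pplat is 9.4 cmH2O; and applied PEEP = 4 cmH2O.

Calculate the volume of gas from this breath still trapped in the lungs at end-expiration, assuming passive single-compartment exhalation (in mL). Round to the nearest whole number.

68

R = (PIP − Pplat)/V̇ = (34.1 − 9.4) / 1.15 = 24.7/1.15 = 21.478 cmH2O·s/L.
C = Vt/(Pplat − PEEP) = 420.0 / (9.4 − 4) = 420.0/5.4 = 77.778 mL/cmH2O.
τ = R × C = 21.478 × 0.07778 L/cmH2O = 1.671 s.
Fraction remaining = e^(−Te/τ) = e^(−3.05/1.671) = 0.1612.
Trapped volume = 420.0 × 0.1612 = 67.704 mL.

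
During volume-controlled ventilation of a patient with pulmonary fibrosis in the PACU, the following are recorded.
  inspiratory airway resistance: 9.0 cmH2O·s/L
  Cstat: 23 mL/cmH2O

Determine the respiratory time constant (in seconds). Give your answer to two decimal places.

τ = R × C = 9.0 × 23 mL/cmH2O = 9.0 × 0.023 L/cmH2O = 0.207 s.

0.21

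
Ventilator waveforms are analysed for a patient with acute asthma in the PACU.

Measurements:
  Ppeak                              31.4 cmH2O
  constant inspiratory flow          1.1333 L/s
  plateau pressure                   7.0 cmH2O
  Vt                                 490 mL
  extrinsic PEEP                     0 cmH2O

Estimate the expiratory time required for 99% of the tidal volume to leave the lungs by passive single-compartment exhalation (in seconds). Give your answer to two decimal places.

R = (PIP − Pplat)/V̇ = (31.4 − 7.0) / 1.1333 = 24.4/1.1333 = 21.53 cmH2O·s/L.
C = Vt/(Pplat − PEEP) = 490.0 / (7.0 − 0) = 490.0/7.0 = 70.0 mL/cmH2O.
τ = R × C = 21.53 × 0.07 L/cmH2O = 1.507 s.
t = −τ·ln(1 − 0.99) = −1.507·ln(0.01) = 6.94 s.

6.94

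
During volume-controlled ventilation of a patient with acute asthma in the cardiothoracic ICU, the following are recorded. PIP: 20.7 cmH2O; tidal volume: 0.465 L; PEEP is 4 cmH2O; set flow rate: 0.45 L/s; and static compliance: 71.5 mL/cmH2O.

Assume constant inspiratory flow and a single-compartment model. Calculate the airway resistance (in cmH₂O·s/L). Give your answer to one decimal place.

22.7

Equation of motion (constant flow): PIP = Vt/C + R·V̇ + PEEP.
R·V̇ = PIP − Vt/C − PEEP = 20.7 − 465/71.5 − 4 = 20.7 − 6.503 − 4 = 10.197 cmH2O.
R = 10.197 / 0.45 = 22.66 cmH2O·s/L.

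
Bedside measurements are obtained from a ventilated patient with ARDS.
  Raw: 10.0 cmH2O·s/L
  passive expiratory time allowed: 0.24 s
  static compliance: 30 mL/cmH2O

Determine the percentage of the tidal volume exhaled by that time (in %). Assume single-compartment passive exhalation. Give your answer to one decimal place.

55.1

τ = R × C = 10.0 × 30 mL/cmH2O = 10.0 × 0.030 L/cmH2O = 0.3 s.
Passive exhalation: V(t)/V₀ = e^(−t/τ) = e^(−0.24/0.3) = 0.4493.
Fraction exhaled = 1 − 0.4493 = 0.5507 → 55.07%.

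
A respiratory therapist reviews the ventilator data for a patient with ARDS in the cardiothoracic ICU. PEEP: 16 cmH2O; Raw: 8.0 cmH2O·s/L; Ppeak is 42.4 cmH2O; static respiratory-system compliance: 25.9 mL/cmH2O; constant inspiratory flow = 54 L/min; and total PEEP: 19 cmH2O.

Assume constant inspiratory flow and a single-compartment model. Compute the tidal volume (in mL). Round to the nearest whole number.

420

Flow: 54 L/min ÷ 60 = 0.9 L/s.
Total PEEP = 19 cmH2O (set 16 + intrinsic 3); this is the baseline alveolar pressure.
Equation of motion (constant flow): PIP = Vt/C + R·V̇ + PEEP.
Vt/C = PIP − R·V̇ − PEEP = 42.4 − 7.2 − 19 = 16.2 cmH2O.
Vt = C × 16.2 = 25.9 × 16.2 = 419.58 mL.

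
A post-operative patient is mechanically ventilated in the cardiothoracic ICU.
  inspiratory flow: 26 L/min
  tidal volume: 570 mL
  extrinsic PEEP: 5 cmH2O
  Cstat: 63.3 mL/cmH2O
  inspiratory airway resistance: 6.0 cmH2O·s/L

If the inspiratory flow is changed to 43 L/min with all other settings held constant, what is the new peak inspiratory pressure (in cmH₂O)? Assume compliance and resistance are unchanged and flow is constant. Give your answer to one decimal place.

Flow: 26 L/min ÷ 60 = 0.4333 L/s.
New flow: 43 L/min ÷ 60 = 0.7167 L/s.
PIP = Vt/C + R·V̇ + PEEP (constant-flow equation of motion).
Only the resistive term changes: ΔPIP = R × ΔV̇ = 6.0 × (0.7167 − 0.4333) = 6.0 × 0.2834 = 1.7 cmH2O.
Original PIP = 570/63.3 + 6.0×0.4333 + 5 = 16.605 cmH2O; new PIP = 16.605 + (1.7) = 18.305 cmH2O.

18.3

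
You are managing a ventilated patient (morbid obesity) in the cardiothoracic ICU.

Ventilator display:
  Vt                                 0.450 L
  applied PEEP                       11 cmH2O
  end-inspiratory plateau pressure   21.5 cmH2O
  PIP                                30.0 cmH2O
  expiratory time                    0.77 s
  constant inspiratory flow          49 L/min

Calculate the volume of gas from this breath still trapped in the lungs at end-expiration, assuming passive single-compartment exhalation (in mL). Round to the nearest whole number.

80

Flow: 49 L/min ÷ 60 = 0.8167 L/s.
R = (PIP − Pplat)/V̇ = (30.0 − 21.5) / 0.8167 = 8.5/0.8167 = 10.408 cmH2O·s/L.
C = Vt/(Pplat − PEEP) = 450.0 / (21.5 − 11) = 450.0/10.5 = 42.857 mL/cmH2O.
τ = R × C = 10.408 × 0.04286 L/cmH2O = 0.4461 s.
Fraction remaining = e^(−Te/τ) = e^(−0.77/0.4461) = 0.178.
Trapped volume = 450.0 × 0.178 = 80.1 mL.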